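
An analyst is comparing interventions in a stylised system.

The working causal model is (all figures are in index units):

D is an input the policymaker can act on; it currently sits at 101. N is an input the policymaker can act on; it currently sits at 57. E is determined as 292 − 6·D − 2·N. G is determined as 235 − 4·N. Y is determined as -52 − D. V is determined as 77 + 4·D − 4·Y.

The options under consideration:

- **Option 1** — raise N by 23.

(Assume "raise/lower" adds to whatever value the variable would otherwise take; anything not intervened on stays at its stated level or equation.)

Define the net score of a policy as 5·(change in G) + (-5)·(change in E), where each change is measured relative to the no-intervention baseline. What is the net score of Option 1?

-230

Baseline:
  D = 101
  N = 57
  E = 292 − 6·101 − 2·57 = -428
  G = 235 − 4·57 = 7
Option 1 (N + 23):
  D = 101
  N = 57 + 23 = 80
  E = 292 − 6·101 − 2·80 = -474
  G = 235 − 4·80 = -85
ΔG = -85 − 7 = -92; ΔE = -474 − (-428) = -46
Score = 5·(-92) + (-5)·(-46) = -230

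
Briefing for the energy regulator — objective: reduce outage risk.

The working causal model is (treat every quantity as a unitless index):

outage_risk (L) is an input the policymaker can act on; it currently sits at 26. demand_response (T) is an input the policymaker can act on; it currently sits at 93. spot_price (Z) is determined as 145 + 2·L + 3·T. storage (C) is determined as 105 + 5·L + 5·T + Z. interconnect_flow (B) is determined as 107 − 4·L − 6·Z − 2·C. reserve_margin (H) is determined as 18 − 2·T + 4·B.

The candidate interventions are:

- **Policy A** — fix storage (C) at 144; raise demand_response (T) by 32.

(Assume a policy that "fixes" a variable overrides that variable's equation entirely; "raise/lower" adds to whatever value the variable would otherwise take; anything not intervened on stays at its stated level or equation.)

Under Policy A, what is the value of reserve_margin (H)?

Policy A (C := 144, T + 32):
  L = 26
  T = 93 + 32 = 125
  Z = 145 + 2·26 + 3·125 = 572
  C = 144
  B = 107 − 4·26 − 6·572 − 2·144 = -3717
  H = 18 − 2·125 + 4·(-3717) = -15100

-15100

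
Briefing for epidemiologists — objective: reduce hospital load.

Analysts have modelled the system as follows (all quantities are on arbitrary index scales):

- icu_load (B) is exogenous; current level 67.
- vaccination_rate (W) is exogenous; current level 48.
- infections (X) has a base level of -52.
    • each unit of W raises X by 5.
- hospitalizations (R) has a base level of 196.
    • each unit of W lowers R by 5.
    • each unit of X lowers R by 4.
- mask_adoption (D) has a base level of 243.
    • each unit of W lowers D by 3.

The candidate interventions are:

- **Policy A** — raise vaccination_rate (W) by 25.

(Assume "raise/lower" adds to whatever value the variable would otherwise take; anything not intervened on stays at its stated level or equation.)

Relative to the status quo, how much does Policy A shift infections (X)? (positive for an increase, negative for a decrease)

125

Baseline:
  W = 48
  X = -52 + 5·48 = 188
Policy A (W + 25):
  W = 48 + 25 = 73
  X = -52 + 5·73 = 313
Change in X: 313 − 188 = 125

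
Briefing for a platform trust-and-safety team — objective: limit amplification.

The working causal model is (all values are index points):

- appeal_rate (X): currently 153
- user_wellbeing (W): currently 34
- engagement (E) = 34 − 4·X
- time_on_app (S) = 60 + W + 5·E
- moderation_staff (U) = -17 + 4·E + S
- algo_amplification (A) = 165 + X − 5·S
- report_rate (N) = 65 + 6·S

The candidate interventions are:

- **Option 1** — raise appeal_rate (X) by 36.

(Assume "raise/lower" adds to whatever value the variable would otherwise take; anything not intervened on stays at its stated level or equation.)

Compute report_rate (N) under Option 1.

-21031

Option 1 (X + 36):
  X = 153 + 36 = 189
  W = 34
  E = 34 − 4·189 = -722
  S = 60 + 34 + 5·(-722) = -3516
  N = 65 + 6·(-3516) = -21031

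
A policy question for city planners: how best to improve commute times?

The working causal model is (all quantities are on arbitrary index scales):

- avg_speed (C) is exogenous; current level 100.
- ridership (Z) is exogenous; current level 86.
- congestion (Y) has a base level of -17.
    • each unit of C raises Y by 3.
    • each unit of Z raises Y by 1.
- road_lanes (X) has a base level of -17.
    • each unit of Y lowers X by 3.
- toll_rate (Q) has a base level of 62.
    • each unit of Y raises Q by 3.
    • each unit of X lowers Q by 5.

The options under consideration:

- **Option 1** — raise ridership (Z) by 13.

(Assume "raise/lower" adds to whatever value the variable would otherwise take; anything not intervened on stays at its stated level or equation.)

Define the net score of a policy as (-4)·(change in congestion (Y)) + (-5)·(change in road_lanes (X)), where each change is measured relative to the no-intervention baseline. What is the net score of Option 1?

143

Baseline:
  C = 100
  Z = 86
  Y = -17 + 3·100 + 86 = 369
  X = -17 − 3·369 = -1124
Option 1 (Z + 13):
  C = 100
  Z = 86 + 13 = 99
  Y = -17 + 3·100 + 99 = 382
  X = -17 − 3·382 = -1163
ΔY = 382 − 369 = 13; ΔX = -1163 − (-1124) = -39
Score = (-4)·13 + (-5)·(-39) = 143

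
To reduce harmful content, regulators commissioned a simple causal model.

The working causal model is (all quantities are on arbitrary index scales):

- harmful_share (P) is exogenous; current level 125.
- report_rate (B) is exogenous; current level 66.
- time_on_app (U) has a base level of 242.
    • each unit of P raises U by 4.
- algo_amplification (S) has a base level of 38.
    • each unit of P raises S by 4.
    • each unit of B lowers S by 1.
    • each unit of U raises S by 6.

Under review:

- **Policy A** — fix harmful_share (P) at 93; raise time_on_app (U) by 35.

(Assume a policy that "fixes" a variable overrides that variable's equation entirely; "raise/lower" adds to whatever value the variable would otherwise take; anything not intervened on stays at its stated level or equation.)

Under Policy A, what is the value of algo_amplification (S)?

Policy A (P := 93, U + 35):
  P = 93
  B = 66
  U = 242 + 4·93 (+35 from intervention) = 649
  S = 38 + 4·93 − 66 + 6·649 = 4238

4238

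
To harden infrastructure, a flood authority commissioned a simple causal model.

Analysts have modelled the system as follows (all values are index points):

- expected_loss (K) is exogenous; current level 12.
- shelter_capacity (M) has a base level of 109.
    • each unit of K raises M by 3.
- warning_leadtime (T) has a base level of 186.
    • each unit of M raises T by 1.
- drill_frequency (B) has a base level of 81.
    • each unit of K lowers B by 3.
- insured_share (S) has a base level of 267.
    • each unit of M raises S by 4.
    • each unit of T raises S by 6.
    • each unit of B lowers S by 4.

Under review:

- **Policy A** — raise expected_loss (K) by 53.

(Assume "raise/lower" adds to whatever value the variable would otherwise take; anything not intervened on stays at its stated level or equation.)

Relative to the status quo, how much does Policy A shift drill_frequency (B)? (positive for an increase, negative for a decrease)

Baseline:
  K = 12
  B = 81 − 3·12 = 45
Policy A (K + 53):
  K = 12 + 53 = 65
  B = 81 − 3·65 = -114
Change in B: -114 − 45 = -159

-159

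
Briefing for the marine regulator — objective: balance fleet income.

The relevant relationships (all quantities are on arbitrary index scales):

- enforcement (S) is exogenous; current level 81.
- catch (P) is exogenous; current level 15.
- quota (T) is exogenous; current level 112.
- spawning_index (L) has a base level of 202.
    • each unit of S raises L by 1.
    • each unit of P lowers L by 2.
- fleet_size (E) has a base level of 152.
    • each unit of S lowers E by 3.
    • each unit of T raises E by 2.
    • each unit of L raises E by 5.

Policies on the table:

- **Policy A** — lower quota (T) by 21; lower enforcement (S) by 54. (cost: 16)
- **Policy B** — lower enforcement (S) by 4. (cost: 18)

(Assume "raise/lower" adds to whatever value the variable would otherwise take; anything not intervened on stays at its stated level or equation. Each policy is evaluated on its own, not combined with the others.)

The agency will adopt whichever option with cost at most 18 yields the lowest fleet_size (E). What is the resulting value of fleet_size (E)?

1248

Policy A (T − 21, S − 54):
  S = 81 − 54 = 27
  P = 15
  T = 112 − 21 = 91
  L = 202 + 27 − 2·15 = 199
  E = 152 − 3·27 + 2·91 + 5·199 = 1248
Policy B (S − 4):
  S = 81 − 4 = 77
  P = 15
  T = 112
  L = 202 + 77 − 2·15 = 249
  E = 152 − 3·77 + 2·112 + 5·249 = 1390
Comparing — Policy A: E=1248, Policy B: E=1390. Lowest is 1248 (Policy A).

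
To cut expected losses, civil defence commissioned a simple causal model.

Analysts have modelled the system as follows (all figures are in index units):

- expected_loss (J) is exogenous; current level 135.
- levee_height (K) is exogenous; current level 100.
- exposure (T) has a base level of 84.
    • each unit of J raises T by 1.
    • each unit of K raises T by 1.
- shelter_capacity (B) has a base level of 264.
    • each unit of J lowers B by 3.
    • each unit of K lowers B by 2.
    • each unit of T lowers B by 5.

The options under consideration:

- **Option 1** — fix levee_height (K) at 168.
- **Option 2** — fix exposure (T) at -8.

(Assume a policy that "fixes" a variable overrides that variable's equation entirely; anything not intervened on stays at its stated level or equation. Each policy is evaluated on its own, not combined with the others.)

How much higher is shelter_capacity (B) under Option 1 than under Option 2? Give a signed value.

-2111

Option 1 (K := 168):
  J = 135
  K = 168
  T = 84 + 135 + 168 = 387
  B = 264 − 3·135 − 2·168 − 5·387 = -2412
Option 2 (T := -8):
  J = 135
  K = 100
  T = -8
  B = 264 − 3·135 − 2·100 − 5·(-8) = -301
B: -2412 − (-301) = -2111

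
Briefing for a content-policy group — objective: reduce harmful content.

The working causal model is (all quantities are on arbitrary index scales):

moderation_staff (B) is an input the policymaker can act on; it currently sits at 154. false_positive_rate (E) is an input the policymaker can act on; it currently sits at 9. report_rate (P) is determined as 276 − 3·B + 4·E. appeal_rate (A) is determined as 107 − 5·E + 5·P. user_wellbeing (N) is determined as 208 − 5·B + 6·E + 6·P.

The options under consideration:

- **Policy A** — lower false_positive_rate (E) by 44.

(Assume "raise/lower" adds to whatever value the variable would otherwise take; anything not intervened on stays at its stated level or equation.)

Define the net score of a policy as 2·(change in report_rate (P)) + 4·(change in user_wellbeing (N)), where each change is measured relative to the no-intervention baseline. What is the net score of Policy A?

-5632

Baseline:
  B = 154
  E = 9
  P = 276 − 3·154 + 4·9 = -150
  N = 208 − 5·154 + 6·9 + 6·(-150) = -1408
Policy A (E − 44):
  B = 154
  E = 9 − 44 = -35
  P = 276 − 3·154 + 4·(-35) = -326
  N = 208 − 5·154 + 6·(-35) + 6·(-326) = -2728
ΔP = -326 − (-150) = -176; ΔN = -2728 − (-1408) = -1320
Score = 2·(-176) + 4·(-1320) = -5632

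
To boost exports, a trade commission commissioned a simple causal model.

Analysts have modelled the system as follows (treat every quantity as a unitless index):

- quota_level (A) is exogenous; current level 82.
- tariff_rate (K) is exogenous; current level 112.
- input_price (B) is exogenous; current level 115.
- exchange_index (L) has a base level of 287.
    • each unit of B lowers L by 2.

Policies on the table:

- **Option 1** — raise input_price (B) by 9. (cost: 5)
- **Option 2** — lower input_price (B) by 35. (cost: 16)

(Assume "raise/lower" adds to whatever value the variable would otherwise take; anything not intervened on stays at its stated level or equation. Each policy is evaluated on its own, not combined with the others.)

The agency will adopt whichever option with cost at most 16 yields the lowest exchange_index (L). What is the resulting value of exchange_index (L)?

Option 1 (B + 9):
  B = 115 + 9 = 124
  L = 287 − 2·124 = 39
Option 2 (B − 35):
  B = 115 − 35 = 80
  L = 287 − 2·80 = 127
Comparing — Option 1: L=39, Option 2: L=127. Lowest is 39 (Option 1).

39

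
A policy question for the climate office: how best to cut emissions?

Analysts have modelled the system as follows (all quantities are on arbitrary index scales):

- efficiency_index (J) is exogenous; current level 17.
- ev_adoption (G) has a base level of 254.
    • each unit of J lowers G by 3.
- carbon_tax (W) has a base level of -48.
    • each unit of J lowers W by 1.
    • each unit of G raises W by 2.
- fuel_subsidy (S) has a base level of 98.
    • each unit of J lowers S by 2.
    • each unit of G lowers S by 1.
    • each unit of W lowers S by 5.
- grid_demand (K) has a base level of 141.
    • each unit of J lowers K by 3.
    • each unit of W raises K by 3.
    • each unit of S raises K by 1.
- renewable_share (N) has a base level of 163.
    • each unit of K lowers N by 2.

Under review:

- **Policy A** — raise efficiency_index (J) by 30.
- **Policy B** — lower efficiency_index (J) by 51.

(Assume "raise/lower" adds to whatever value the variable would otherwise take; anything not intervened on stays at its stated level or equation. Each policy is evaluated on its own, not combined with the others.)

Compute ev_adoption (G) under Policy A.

Policy A (J + 30):
  J = 17 + 30 = 47
  G = 254 − 3·47 = 113

113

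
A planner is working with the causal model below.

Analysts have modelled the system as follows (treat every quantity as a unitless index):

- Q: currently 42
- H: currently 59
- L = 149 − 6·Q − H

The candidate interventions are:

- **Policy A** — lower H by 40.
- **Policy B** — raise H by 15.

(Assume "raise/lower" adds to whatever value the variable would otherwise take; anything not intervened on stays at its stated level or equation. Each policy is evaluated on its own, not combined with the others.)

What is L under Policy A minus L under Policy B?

Policy A (H − 40):
  Q = 42
  H = 59 − 40 = 19
  L = 149 − 6·42 − 19 = -122
Policy B (H + 15):
  Q = 42
  H = 59 + 15 = 74
  L = 149 − 6·42 − 74 = -177
L: -122 − (-177) = 55

55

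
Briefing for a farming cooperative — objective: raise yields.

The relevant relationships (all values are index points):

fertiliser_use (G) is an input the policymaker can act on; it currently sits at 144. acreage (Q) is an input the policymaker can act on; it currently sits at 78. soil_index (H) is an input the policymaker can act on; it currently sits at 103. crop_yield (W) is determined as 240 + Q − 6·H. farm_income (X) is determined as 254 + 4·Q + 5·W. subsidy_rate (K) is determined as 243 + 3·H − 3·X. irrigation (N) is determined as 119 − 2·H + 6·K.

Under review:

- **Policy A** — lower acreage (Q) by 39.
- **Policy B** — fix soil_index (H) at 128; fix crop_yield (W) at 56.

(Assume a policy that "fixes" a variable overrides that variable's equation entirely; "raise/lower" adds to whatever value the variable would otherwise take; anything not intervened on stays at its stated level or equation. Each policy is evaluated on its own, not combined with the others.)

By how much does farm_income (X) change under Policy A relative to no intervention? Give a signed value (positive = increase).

Baseline:
  Q = 78
  H = 103
  W = 240 + 78 − 6·103 = -300
  X = 254 + 4·78 + 5·(-300) = -934
Policy A (Q − 39):
  Q = 78 − 39 = 39
  H = 103
  W = 240 + 39 − 6·103 = -339
  X = 254 + 4·39 + 5·(-339) = -1285
Change in X: -1285 − (-934) = -351

-351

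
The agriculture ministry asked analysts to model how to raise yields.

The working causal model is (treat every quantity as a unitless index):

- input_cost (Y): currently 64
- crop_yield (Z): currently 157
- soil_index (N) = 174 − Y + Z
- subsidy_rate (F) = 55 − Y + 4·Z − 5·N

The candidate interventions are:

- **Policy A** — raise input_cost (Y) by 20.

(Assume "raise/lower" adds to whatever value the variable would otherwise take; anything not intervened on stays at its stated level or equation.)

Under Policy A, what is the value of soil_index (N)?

Policy A (Y + 20):
  Y = 64 + 20 = 84
  Z = 157
  N = 174 − 84 + 157 = 247

247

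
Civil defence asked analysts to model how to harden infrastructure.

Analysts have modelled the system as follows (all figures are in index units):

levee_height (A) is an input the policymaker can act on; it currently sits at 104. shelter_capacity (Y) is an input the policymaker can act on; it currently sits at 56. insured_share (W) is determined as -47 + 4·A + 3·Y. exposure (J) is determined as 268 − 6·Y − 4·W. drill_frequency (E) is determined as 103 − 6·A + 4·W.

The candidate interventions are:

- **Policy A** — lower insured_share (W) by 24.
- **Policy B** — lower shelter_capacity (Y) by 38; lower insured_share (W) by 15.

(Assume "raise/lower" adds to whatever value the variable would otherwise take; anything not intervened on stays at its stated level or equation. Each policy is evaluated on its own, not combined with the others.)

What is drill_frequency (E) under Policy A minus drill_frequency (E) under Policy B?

Policy A (W − 24):
  A = 104
  Y = 56
  W = -47 + 4·104 + 3·56 (−24 from intervention) = 513
  E = 103 − 6·104 + 4·513 = 1531
Policy B (Y − 38, W − 15):
  A = 104
  Y = 56 − 38 = 18
  W = -47 + 4·104 + 3·18 (−15 from intervention) = 408
  E = 103 − 6·104 + 4·408 = 1111
E: 1531 − 1111 = 420

420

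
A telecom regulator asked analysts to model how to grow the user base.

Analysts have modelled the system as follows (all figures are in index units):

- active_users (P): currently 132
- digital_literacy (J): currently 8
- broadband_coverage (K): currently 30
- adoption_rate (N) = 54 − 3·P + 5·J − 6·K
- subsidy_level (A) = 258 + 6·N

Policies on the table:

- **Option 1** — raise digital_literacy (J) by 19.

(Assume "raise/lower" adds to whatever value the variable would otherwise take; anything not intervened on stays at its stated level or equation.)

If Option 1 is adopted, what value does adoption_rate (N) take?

-387

Option 1 (J + 19):
  P = 132
  J = 8 + 19 = 27
  K = 30
  N = 54 − 3·132 + 5·27 − 6·30 = -387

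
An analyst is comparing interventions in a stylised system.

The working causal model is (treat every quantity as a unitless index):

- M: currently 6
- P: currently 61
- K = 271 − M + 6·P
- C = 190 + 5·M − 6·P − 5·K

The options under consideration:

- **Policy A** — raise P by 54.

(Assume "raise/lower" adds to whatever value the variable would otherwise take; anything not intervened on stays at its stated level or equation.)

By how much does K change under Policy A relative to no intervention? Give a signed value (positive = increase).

Baseline:
  M = 6
  P = 61
  K = 271 − 6 + 6·61 = 631
Policy A (P + 54):
  M = 6
  P = 61 + 54 = 115
  K = 271 − 6 + 6·115 = 955
Change in K: 955 − 631 = 324

324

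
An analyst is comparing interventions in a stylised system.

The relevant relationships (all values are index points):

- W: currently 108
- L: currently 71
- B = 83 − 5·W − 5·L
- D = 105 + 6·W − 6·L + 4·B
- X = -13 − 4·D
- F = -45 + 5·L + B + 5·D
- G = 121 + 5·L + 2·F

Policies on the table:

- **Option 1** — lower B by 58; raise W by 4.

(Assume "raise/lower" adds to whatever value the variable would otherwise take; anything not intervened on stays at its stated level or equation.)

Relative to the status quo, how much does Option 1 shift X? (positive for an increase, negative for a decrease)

Baseline:
  W = 108
  L = 71
  B = 83 − 5·108 − 5·71 = -812
  D = 105 + 6·108 − 6·71 + 4·(-812) = -2921
  X = -13 − 4·(-2921) = 11671
Option 1 (B − 58, W + 4):
  W = 108 + 4 = 112
  L = 71
  B = 83 − 5·112 − 5·71 (−58 from intervention) = -890
  D = 105 + 6·112 − 6·71 + 4·(-890) = -3209
  X = -13 − 4·(-3209) = 12823
Change in X: 12823 − 11671 = 1152

1152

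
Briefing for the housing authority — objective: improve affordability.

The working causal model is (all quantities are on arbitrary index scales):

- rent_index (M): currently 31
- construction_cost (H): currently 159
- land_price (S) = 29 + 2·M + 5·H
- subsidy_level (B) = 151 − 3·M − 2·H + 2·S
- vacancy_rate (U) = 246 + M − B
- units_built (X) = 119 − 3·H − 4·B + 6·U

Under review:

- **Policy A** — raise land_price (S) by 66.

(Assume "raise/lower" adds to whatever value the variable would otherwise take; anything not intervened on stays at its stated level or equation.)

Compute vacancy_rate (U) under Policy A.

-1367

Policy A (S + 66):
  M = 31
  H = 159
  S = 29 + 2·31 + 5·159 (+66 from intervention) = 952
  B = 151 − 3·31 − 2·159 + 2·952 = 1644
  U = 246 + 31 − 1644 = -1367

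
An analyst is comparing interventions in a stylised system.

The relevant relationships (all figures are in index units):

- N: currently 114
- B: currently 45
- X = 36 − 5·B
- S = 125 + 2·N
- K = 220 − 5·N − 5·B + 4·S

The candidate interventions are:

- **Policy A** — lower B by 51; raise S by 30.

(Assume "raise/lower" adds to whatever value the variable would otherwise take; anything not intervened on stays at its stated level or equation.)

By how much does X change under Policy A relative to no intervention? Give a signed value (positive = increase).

255

Baseline:
  B = 45
  X = 36 − 5·45 = -189
Policy A (B − 51, S + 30):
  B = 45 − 51 = -6
  X = 36 − 5·(-6) = 66
Change in X: 66 − (-189) = 255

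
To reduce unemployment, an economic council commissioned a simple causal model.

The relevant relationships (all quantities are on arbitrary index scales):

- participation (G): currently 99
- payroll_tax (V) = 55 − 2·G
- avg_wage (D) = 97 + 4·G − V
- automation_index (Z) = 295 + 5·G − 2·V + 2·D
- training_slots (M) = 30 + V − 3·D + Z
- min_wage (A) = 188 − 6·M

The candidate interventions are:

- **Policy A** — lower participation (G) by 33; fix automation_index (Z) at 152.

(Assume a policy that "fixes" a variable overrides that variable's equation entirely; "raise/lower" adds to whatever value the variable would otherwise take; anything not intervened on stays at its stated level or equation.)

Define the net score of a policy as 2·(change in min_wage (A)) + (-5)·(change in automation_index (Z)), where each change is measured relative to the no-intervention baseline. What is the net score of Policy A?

Baseline:
  G = 99
  V = 55 − 2·99 = -143
  D = 97 + 4·99 − (-143) = 636
  Z = 295 + 5·99 − 2·(-143) + 2·636 = 2348
  M = 30 + (-143) − 3·636 + 2348 = 327
  A = 188 − 6·327 = -1774
Policy A (G − 33, Z := 152):
  G = 99 − 33 = 66
  V = 55 − 2·66 = -77
  D = 97 + 4·66 − (-77) = 438
  Z = 152
  M = 30 + (-77) − 3·438 + 152 = -1209
  A = 188 − 6·(-1209) = 7442
ΔA = 7442 − (-1774) = 9216; ΔZ = 152 − 2348 = -2196
Score = 2·9216 + (-5)·(-2196) = 29412

29412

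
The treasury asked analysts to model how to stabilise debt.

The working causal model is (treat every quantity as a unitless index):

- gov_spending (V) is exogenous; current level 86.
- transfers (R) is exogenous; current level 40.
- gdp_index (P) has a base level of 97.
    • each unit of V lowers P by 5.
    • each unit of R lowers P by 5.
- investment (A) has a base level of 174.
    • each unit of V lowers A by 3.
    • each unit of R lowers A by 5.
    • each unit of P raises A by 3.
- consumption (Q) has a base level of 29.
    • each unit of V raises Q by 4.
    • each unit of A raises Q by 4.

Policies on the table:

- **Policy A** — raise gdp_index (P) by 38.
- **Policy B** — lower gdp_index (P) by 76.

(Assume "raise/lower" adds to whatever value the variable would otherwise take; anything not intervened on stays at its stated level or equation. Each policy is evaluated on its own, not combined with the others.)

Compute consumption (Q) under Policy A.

Policy A (P + 38):
  V = 86
  R = 40
  P = 97 − 5·86 − 5·40 (+38 from intervention) = -495
  A = 174 − 3·86 − 5·40 + 3·(-495) = -1769
  Q = 29 + 4·86 + 4·(-1769) = -6703

-6703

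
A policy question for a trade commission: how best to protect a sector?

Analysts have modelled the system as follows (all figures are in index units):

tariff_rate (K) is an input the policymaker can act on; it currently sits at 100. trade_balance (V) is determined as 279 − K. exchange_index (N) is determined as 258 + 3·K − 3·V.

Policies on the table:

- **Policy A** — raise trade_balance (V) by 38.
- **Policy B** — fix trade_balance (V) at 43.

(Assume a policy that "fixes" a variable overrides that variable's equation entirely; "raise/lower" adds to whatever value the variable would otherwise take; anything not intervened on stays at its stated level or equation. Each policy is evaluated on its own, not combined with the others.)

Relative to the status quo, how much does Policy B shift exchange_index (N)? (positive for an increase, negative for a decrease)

Baseline:
  K = 100
  V = 279 − 100 = 179
  N = 258 + 3·100 − 3·179 = 21
Policy B (V := 43):
  K = 100
  V = 43
  N = 258 + 3·100 − 3·43 = 429
Change in N: 429 − 21 = 408

408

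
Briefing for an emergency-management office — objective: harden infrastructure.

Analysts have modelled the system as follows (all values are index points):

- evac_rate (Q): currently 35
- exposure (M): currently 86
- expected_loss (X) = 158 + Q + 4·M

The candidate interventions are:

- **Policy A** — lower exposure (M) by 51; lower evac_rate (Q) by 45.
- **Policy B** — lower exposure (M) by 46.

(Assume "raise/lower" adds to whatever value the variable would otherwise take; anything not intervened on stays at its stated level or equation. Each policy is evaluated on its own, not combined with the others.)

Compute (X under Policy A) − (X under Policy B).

Policy A (M − 51, Q − 45):
  Q = 35 − 45 = -10
  M = 86 − 51 = 35
  X = 158 + (-10) + 4·35 = 288
Policy B (M − 46):
  Q = 35
  M = 86 − 46 = 40
  X = 158 + 35 + 4·40 = 353
X: 288 − 353 = -65

-65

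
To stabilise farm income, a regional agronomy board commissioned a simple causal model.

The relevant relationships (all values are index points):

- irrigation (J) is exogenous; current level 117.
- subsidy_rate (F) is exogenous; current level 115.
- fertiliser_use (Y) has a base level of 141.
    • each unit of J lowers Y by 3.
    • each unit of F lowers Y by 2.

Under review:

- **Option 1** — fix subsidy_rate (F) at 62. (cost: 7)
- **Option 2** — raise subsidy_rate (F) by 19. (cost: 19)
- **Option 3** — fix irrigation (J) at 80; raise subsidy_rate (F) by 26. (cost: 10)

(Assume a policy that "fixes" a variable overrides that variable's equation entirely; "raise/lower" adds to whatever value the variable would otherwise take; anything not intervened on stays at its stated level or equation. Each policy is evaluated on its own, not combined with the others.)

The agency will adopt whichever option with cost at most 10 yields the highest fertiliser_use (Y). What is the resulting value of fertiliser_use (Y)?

Option 1 (F := 62):
  J = 117
  F = 62
  Y = 141 − 3·117 − 2·62 = -334
Option 3 (J := 80, F + 26):
  J = 80
  F = 115 + 26 = 141
  Y = 141 − 3·80 − 2·141 = -381
Comparing — Option 1: Y=-334, Option 3: Y=-381. Highest is -334 (Option 1).

-334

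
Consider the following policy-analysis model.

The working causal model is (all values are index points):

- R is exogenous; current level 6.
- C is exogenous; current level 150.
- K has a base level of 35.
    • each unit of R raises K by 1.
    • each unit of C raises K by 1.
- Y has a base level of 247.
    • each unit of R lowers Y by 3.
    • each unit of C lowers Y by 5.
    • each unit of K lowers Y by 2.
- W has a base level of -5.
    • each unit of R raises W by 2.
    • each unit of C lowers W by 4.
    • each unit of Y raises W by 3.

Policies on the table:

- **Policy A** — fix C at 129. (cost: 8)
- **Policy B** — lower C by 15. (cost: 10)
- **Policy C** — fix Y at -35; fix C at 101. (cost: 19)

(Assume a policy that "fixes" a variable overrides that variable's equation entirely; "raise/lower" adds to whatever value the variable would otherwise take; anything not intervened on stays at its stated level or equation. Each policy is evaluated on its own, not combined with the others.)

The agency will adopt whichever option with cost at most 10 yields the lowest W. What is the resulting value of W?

-2927

Policy A (C := 129):
  R = 6
  C = 129
  K = 35 + 6 + 129 = 170
  Y = 247 − 3·6 − 5·129 − 2·170 = -756
  W = -5 + 2·6 − 4·129 + 3·(-756) = -2777
Policy B (C − 15):
  R = 6
  C = 150 − 15 = 135
  K = 35 + 6 + 135 = 176
  Y = 247 − 3·6 − 5·135 − 2·176 = -798
  W = -5 + 2·6 − 4·135 + 3·(-798) = -2927
Comparing — Policy A: W=-2777, Policy B: W=-2927. Lowest is -2927 (Policy B).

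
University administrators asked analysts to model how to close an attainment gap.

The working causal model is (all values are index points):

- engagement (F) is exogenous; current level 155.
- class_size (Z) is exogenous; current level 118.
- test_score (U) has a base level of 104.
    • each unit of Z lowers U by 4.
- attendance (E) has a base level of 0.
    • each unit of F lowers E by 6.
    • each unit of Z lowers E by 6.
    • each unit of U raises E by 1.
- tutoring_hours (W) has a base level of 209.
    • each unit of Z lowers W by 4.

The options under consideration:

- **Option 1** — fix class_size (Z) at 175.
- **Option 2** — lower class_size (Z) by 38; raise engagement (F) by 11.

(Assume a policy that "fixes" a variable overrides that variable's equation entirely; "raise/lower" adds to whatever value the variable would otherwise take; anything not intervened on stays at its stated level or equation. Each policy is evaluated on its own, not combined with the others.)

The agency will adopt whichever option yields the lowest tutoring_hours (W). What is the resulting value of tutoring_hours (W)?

Option 1 (Z := 175):
  Z = 175
  W = 209 − 4·175 = -491
Option 2 (Z − 38, F + 11):
  Z = 118 − 38 = 80
  W = 209 − 4·80 = -111
Comparing — Option 1: W=-491, Option 2: W=-111. Lowest is -491 (Option 1).

-491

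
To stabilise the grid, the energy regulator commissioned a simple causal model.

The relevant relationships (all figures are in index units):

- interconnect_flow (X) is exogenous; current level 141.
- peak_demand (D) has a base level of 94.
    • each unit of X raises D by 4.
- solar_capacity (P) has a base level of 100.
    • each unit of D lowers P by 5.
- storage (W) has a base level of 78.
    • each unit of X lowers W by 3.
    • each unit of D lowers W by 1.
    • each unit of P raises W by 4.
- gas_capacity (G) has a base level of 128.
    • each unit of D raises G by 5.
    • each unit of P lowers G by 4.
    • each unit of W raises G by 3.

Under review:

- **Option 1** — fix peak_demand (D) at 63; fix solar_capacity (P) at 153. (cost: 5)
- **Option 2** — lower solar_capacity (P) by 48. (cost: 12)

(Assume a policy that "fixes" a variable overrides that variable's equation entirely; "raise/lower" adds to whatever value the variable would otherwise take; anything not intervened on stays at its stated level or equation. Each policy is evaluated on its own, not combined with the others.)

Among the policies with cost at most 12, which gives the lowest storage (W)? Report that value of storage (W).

Option 1 (D := 63, P := 153):
  X = 141
  D = 63
  P = 153
  W = 78 − 3·141 − 63 + 4·153 = 204
Option 2 (P − 48):
  X = 141
  D = 94 + 4·141 = 658
  P = 100 − 5·658 (−48 from intervention) = -3238
  W = 78 − 3·141 − 658 + 4·(-3238) = -13955
Comparing — Option 1: W=204, Option 2: W=-13955. Lowest is -13955 (Option 2).

-13955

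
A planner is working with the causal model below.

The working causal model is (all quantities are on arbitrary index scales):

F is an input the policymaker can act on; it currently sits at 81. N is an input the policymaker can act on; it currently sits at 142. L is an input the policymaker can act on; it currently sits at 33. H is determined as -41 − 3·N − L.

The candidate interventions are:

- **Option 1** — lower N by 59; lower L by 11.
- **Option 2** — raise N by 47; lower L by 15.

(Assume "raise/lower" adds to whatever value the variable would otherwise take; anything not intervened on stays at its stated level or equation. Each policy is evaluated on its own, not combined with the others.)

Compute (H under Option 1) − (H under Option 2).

Option 1 (N − 59, L − 11):
  N = 142 − 59 = 83
  L = 33 − 11 = 22
  H = -41 − 3·83 − 22 = -312
Option 2 (N + 47, L − 15):
  N = 142 + 47 = 189
  L = 33 − 15 = 18
  H = -41 − 3·189 − 18 = -626
H: -312 − (-626) = 314

314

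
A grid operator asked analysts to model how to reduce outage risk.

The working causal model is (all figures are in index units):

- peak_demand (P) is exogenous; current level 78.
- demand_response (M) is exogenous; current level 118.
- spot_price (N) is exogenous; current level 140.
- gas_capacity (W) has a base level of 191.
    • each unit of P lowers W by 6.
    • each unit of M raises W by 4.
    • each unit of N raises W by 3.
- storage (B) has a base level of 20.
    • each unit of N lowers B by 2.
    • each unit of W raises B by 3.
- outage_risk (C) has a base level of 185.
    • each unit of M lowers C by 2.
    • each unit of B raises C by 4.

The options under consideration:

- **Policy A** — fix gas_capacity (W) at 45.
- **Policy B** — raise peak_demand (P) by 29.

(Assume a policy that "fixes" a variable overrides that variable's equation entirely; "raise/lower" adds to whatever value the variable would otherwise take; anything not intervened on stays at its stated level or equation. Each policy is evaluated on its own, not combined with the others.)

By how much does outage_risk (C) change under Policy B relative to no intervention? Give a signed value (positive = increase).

Baseline:
  P = 78
  M = 118
  N = 140
  W = 191 − 6·78 + 4·118 + 3·140 = 615
  B = 20 − 2·140 + 3·615 = 1585
  C = 185 − 2·118 + 4·1585 = 6289
Policy B (P + 29):
  P = 78 + 29 = 107
  M = 118
  N = 140
  W = 191 − 6·107 + 4·118 + 3·140 = 441
  B = 20 − 2·140 + 3·441 = 1063
  C = 185 − 2·118 + 4·1063 = 4201
Change in C: 4201 − 6289 = -2088

-2088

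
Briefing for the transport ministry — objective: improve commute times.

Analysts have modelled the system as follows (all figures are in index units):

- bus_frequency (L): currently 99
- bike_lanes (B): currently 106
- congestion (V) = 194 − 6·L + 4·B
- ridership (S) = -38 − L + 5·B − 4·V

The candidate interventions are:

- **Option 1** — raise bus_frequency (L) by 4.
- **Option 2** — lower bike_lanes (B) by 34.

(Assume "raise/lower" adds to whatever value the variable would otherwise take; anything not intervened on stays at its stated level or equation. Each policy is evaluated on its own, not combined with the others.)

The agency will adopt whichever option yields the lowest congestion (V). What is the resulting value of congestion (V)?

-112

Option 1 (L + 4):
  L = 99 + 4 = 103
  B = 106
  V = 194 − 6·103 + 4·106 = 0
Option 2 (B − 34):
  L = 99
  B = 106 − 34 = 72
  V = 194 − 6·99 + 4·72 = -112
Comparing — Option 1: V=0, Option 2: V=-112. Lowest is -112 (Option 2).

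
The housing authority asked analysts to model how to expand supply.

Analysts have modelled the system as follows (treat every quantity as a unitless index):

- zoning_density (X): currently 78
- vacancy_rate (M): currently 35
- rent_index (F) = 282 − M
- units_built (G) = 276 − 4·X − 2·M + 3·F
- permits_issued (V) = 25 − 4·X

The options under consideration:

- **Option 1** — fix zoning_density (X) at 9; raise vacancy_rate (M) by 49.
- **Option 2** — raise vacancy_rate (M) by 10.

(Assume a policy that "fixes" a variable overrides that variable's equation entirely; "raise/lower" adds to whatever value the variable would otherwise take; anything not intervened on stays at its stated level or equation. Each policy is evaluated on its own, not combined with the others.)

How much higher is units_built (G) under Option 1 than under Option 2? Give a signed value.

81

Option 1 (X := 9, M + 49):
  X = 9
  M = 35 + 49 = 84
  F = 282 − 84 = 198
  G = 276 − 4·9 − 2·84 + 3·198 = 666
Option 2 (M + 10):
  X = 78
  M = 35 + 10 = 45
  F = 282 − 45 = 237
  G = 276 − 4·78 − 2·45 + 3·237 = 585
G: 666 − 585 = 81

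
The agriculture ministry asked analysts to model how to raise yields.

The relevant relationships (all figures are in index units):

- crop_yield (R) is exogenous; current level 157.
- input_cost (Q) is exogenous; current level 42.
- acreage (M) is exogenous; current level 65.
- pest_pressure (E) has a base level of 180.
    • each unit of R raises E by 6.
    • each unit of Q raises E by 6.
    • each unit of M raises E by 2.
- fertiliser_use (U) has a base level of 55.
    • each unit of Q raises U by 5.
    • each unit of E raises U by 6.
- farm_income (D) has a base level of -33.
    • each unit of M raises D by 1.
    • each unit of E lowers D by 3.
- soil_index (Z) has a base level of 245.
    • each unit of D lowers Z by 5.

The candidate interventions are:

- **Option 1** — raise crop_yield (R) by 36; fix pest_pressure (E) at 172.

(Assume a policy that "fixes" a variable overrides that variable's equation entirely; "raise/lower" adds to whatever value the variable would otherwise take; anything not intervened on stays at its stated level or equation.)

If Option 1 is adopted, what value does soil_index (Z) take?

Option 1 (R + 36, E := 172):
  R = 157 + 36 = 193
  Q = 42
  M = 65
  E = 172
  D = -33 + 65 − 3·172 = -484
  Z = 245 − 5·(-484) = 2665

2665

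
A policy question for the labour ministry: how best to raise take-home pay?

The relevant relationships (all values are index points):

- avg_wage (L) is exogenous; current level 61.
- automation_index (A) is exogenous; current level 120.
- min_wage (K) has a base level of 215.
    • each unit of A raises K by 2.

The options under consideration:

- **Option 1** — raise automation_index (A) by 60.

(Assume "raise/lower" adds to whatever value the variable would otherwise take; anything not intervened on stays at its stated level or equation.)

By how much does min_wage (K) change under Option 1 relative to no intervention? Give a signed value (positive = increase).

Baseline:
  A = 120
  K = 215 + 2·120 = 455
Option 1 (A + 60):
  A = 120 + 60 = 180
  K = 215 + 2·180 = 575
Change in K: 575 − 455 = 120

120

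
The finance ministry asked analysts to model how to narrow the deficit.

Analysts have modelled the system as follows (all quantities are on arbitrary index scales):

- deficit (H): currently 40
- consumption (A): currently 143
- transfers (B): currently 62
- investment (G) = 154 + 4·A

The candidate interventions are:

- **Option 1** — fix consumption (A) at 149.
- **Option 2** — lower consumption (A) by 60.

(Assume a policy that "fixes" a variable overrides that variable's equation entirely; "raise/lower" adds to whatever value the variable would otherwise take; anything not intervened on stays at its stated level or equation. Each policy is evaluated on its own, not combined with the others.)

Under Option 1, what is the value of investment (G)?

Option 1 (A := 149):
  A = 149
  G = 154 + 4·149 = 750

750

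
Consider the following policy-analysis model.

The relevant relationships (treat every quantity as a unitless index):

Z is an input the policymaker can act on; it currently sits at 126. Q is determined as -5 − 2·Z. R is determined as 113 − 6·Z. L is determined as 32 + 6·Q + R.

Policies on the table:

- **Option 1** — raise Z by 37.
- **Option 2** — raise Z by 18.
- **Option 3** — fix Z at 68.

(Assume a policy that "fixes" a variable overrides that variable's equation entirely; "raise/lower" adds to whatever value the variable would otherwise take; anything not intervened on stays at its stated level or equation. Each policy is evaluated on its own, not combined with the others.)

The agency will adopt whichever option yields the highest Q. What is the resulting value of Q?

Option 1 (Z + 37):
  Z = 126 + 37 = 163
  Q = -5 − 2·163 = -331
Option 2 (Z + 18):
  Z = 126 + 18 = 144
  Q = -5 − 2·144 = -293
Option 3 (Z := 68):
  Z = 68
  Q = -5 − 2·68 = -141
Comparing — Option 1: Q=-331, Option 2: Q=-293, Option 3: Q=-141. Highest is -141 (Option 3).

-141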